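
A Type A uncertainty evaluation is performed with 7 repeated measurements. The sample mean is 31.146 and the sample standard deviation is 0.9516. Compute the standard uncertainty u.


The standard uncertainty for Type A evaluation is u = s / sqrt(n).
u = 0.9516 / sqrt(7)
u = 0.9516 / 2.6458
u = 0.3597

0.3597


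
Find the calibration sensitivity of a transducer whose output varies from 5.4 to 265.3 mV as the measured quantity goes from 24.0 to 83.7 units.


Sensitivity = (y2 - y1) / (x2 - x1).
S = (265.3 - 5.4) / (83.7 - 24.0)
S = 259.9 / 59.7
S = 4.3534 mV/unit

4.3534 mV/unit


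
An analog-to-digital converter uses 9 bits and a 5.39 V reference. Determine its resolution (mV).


The resolution (LSB) of an ADC is Vref / 2^n.
LSB = 5.39 / 2^9
LSB = 5.39 / 512
LSB = 0.01052734 V = 10.52734375 mV

10.52734375 mV


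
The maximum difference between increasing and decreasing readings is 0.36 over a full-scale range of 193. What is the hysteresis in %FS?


Hysteresis = (max difference / full scale) * 100%.
H = (0.36 / 193) * 100
H = 0.187 %FS

0.187 %FS


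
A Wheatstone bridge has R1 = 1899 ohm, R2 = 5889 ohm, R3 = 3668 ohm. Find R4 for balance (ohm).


At balance: R1*R4 = R2*R3, so R4 = R2*R3/R1.
R4 = 5889 * 3668 / 1899
R4 = 21600852 / 1899
R4 = 11374.86 ohm

11374.86 ohm


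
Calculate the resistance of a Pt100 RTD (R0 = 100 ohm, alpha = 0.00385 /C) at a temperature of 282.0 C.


The RTD equation: Rt = R0 * (1 + alpha * T).
Rt = 100 * (1 + 0.00385 * 282.0)
Rt = 100 * (1 + 1.0857)
Rt = 100 * 2.0857
Rt = 208.57 ohm

208.57 ohm


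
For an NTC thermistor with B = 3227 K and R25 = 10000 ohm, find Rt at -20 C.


NTC thermistor equation: Rt = R25 * exp(B * (1/T - 1/T25)).
T in Kelvin: 253.15 K, T25 = 298.15 K
1/T - 1/T25 = 1/253.15 - 1/298.15 = 0.00059621
B * (1/T - 1/T25) = 3227 * 0.00059621 = 1.924
Rt = 10000 * exp(1.924) = 68481.0 ohm

68481.0 ohm


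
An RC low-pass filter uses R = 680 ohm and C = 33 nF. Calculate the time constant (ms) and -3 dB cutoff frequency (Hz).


Time constant: tau = R * C.
tau = 680 * 3.30e-08 = 2.244e-05 s
tau = 0.0224 ms
Cutoff frequency: fc = 1 / (2*pi*R*C).
fc = 1 / (2*pi*2.244e-05) = 7092.47 Hz

tau = 0.0224 ms, fc = 7092.47 Hz


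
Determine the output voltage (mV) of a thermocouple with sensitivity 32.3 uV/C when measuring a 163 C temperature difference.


The thermocouple output V = sensitivity * dT.
V = 32.3 uV/C * 163 C
V = 5264.9 uV
V = 5.265 mV

5.265 mV


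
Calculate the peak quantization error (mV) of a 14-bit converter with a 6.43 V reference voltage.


The maximum quantization error is +/- LSB/2.
LSB = Vref / 2^n = 6.43 / 16384 = 0.00039246 V
Max error = LSB / 2 = 0.00039246 / 2 = 0.00019623 V
Max error = 0.1962 mV

0.1962 mV


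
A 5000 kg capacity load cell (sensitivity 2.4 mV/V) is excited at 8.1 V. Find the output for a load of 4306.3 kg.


Vout = rated_output * Vex * (load / capacity).
Vout = 2.4 * 8.1 * (4306.3 / 5000)
Vout = 2.4 * 8.1 * 0.86126
Vout = 16.743 mV

16.743 mV


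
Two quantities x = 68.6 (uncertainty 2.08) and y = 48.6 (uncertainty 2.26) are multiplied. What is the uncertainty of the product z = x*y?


For a product z = x*y, the relative uncertainty is:
uz/z = sqrt((ux/x)^2 + (uy/y)^2)
Relative uncertainties: ux/x = 2.08/68.6 = 0.030321
uy/y = 2.26/48.6 = 0.046502
z = 68.6 * 48.6 = 3334.0
uz = 3334.0 * sqrt(0.030321^2 + 0.046502^2) = 185.081

185.081


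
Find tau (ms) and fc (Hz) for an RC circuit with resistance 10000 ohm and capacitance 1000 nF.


Time constant: tau = R * C.
tau = 10000 * 1.00e-06 = 0.01 s
tau = 10.0 ms
Cutoff frequency: fc = 1 / (2*pi*R*C).
fc = 1 / (2*pi*0.01) = 15.92 Hz

tau = 10.0 ms, fc = 15.92 Hz


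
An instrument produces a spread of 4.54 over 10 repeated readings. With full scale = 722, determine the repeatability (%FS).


Repeatability = (spread / full scale) * 100%.
R = (4.54 / 722) * 100
R = 0.629 %FS

0.629 %FS


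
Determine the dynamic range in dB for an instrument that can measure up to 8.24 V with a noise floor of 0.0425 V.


Dynamic range = 20 * log10(Vmax / Vnoise).
DR = 20 * log10(8.24 / 0.0425)
DR = 20 * log10(193.88)
DR = 45.75 dB

45.75 dB


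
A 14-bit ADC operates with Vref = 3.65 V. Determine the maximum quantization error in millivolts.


The maximum quantization error is +/- LSB/2.
LSB = Vref / 2^n = 3.65 / 16384 = 0.00022278 V
Max error = LSB / 2 = 0.00022278 / 2 = 0.00011139 V
Max error = 0.1114 mV

0.1114 mV


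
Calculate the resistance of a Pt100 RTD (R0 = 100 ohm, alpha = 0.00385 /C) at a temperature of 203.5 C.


The RTD equation: Rt = R0 * (1 + alpha * T).
Rt = 100 * (1 + 0.00385 * 203.5)
Rt = 100 * (1 + 0.783475)
Rt = 100 * 1.783475
Rt = 178.348 ohm

178.348 ohm


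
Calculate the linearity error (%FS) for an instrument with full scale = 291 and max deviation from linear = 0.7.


Linearity error = (max deviation / full scale) * 100%.
Linearity = (0.7 / 291) * 100
Linearity = 0.241 %FS

0.241 %FS


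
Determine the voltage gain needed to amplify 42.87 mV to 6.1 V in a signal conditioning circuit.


Gain = Vout / Vin (converting to same units).
G = 6.1 V / 42.87 mV
G = 6100.0 mV / 42.87 mV
G = 142.29

142.29


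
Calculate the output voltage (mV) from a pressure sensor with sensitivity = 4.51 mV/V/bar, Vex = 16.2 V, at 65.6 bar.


Output = sensitivity * Vex * P.
Vout = 4.51 * 16.2 * 65.6
Vout = 73.062 * 65.6
Vout = 4792.87 mV

4792.87 mV


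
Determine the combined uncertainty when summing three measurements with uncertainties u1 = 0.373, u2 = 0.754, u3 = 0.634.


For a sum of independent quantities, uc = sqrt(u1^2 + u2^2 + u3^2).
uc = sqrt(0.373^2 + 0.754^2 + 0.634^2)
uc = sqrt(0.139129 + 0.568516 + 0.401956)
uc = 1.0534

1.0534


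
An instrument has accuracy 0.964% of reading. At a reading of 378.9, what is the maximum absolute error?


Absolute error = (accuracy% / 100) * reading.
Error = (0.964 / 100) * 378.9
Error = 0.00964 * 378.9
Error = 3.6526

3.6526


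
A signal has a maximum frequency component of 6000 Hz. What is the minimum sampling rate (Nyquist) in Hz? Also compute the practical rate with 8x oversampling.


By Nyquist theorem, fs_min = 2 * fmax.
fs_min = 2 * 6000 = 12000 Hz
Practical rate = 8 * fs_min = 8 * 12000 = 96000 Hz

fs_min = 12000 Hz, fs_practical = 96000 Hz


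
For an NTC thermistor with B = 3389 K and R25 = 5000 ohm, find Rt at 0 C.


NTC thermistor equation: Rt = R25 * exp(B * (1/T - 1/T25)).
T in Kelvin: 273.15 K, T25 = 298.15 K
1/T - 1/T25 = 1/273.15 - 1/298.15 = 0.00030698
B * (1/T - 1/T25) = 3389 * 0.00030698 = 1.0403
Rt = 5000 * exp(1.0403) = 14150.9 ohm

14150.9 ohm


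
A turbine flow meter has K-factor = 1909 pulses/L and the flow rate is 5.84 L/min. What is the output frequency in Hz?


Frequency = K * Q / 60 (converting L/min to L/s).
f = 1909 * 5.84 / 60
f = 11148.56 / 60
f = 185.81 Hz

185.81 Hz


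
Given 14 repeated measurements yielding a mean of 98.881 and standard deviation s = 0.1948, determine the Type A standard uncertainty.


The standard uncertainty for Type A evaluation is u = s / sqrt(n).
u = 0.1948 / sqrt(14)
u = 0.1948 / 3.7417
u = 0.0521

0.0521


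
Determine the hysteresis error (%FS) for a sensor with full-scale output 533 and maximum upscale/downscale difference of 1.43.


Hysteresis = (max difference / full scale) * 100%.
H = (1.43 / 533) * 100
H = 0.268 %FS

0.268 %FS


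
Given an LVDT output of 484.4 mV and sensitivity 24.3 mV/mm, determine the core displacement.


Displacement = Vout / sensitivity.
d = 484.4 / 24.3
d = 19.934 mm

19.934 mm


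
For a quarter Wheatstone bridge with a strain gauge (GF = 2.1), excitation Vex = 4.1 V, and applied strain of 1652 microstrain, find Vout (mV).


Quarter bridge output: Vout = (GF * epsilon * Vex) / 4.
Vout = (2.1 * 1652e-6 * 4.1) / 4
Vout = 0.01422372 / 4 V
Vout = 0.00355593 V = 3.5559 mV

3.5559 mV


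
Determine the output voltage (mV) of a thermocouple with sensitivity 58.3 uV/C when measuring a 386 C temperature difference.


The thermocouple output V = sensitivity * dT.
V = 58.3 uV/C * 386 C
V = 22503.8 uV
V = 22.504 mV

22.504 mV


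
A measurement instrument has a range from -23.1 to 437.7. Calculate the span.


Span = upper range - lower range.
Span = 437.7 - (-23.1)
Span = 460.8

460.8


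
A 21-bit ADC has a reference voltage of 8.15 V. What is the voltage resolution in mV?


The resolution (LSB) of an ADC is Vref / 2^n.
LSB = 8.15 / 2^21
LSB = 8.15 / 2097152
LSB = 3.89e-06 V = 0.00388622 mV

0.00388622 mV


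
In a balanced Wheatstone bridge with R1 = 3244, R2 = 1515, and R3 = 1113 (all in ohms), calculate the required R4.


At balance: R1*R4 = R2*R3, so R4 = R2*R3/R1.
R4 = 1515 * 1113 / 3244
R4 = 1686195 / 3244
R4 = 519.79 ohm

519.79 ohm


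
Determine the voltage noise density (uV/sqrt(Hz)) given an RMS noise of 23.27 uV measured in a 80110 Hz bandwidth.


Noise spectral density = Vrms / sqrt(BW).
NSD = 23.27 / sqrt(80110)
NSD = 23.27 / 283.0371
NSD = 0.0822 uV/sqrt(Hz)

0.0822 uV/sqrt(Hz)


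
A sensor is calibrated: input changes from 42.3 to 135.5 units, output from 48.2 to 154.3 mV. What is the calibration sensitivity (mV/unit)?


Sensitivity = (y2 - y1) / (x2 - x1).
S = (154.3 - 48.2) / (135.5 - 42.3)
S = 106.1 / 93.2
S = 1.1384 mV/unit

1.1384 mV/unit


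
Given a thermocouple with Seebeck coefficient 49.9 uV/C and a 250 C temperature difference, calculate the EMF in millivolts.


The thermocouple output V = sensitivity * dT.
V = 49.9 uV/C * 250 C
V = 12475.0 uV
V = 12.475 mV

12.475 mV


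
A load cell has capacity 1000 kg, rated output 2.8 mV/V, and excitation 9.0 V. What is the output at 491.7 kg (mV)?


Vout = rated_output * Vex * (load / capacity).
Vout = 2.8 * 9.0 * (491.7 / 1000)
Vout = 2.8 * 9.0 * 0.4917
Vout = 12.391 mV

12.391 mV


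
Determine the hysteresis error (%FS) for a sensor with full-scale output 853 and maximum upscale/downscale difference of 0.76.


Hysteresis = (max difference / full scale) * 100%.
H = (0.76 / 853) * 100
H = 0.089 %FS

0.089 %FS


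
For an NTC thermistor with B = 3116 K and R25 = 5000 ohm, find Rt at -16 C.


NTC thermistor equation: Rt = R25 * exp(B * (1/T - 1/T25)).
T in Kelvin: 257.15 K, T25 = 298.15 K
1/T - 1/T25 = 1/257.15 - 1/298.15 = 0.00053476
B * (1/T - 1/T25) = 3116 * 0.00053476 = 1.6663
Rt = 5000 * exp(1.6663) = 26463.4 ohm

26463.4 ohm


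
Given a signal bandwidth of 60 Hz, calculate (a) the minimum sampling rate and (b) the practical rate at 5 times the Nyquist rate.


By Nyquist theorem, fs_min = 2 * fmax.
fs_min = 2 * 60 = 120 Hz
Practical rate = 5 * fs_min = 5 * 120 = 600 Hz

fs_min = 120 Hz, fs_practical = 600 Hz


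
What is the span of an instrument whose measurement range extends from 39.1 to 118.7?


Span = upper range - lower range.
Span = 118.7 - (39.1)
Span = 79.6

79.6


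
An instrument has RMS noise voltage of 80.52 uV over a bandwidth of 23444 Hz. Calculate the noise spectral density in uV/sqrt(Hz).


Noise spectral density = Vrms / sqrt(BW).
NSD = 80.52 / sqrt(23444)
NSD = 80.52 / 153.1143
NSD = 0.5259 uV/sqrt(Hz)

0.5259 uV/sqrt(Hz)


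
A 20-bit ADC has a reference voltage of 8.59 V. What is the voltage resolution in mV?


The resolution (LSB) of an ADC is Vref / 2^n.
LSB = 8.59 / 2^20
LSB = 8.59 / 1048576
LSB = 8.19e-06 V = 0.00819206 mV

0.00819206 mV


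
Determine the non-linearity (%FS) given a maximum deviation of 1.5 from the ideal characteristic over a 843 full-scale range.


Linearity error = (max deviation / full scale) * 100%.
Linearity = (1.5 / 843) * 100
Linearity = 0.178 %FS

0.178 %FS


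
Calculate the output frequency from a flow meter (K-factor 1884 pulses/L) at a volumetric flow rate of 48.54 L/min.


Frequency = K * Q / 60 (converting L/min to L/s).
f = 1884 * 48.54 / 60
f = 91449.36 / 60
f = 1524.16 Hz

1524.16 Hz


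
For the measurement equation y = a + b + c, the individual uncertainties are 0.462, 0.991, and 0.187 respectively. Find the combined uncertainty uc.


For a sum of independent quantities, uc = sqrt(u1^2 + u2^2 + u3^2).
uc = sqrt(0.462^2 + 0.991^2 + 0.187^2)
uc = sqrt(0.213444 + 0.982081 + 0.034969)
uc = 1.1093

1.1093


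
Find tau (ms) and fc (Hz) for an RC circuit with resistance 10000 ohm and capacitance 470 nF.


Time constant: tau = R * C.
tau = 10000 * 4.70e-07 = 0.0047 s
tau = 4.7 ms
Cutoff frequency: fc = 1 / (2*pi*R*C).
fc = 1 / (2*pi*0.0047) = 33.86 Hz

tau = 4.7 ms, fc = 33.86 Hz


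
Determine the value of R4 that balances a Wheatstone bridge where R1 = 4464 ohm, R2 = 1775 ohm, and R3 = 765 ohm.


At balance: R1*R4 = R2*R3, so R4 = R2*R3/R1.
R4 = 1775 * 765 / 4464
R4 = 1357875 / 4464
R4 = 304.18 ohm

304.18 ohm


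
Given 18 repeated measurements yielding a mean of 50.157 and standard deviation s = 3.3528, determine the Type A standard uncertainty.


The standard uncertainty for Type A evaluation is u = s / sqrt(n).
u = 3.3528 / sqrt(18)
u = 3.3528 / 4.2426
u = 0.7903

0.7903


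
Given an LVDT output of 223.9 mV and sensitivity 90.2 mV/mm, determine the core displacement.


Displacement = Vout / sensitivity.
d = 223.9 / 90.2
d = 2.482 mm

2.482 mm


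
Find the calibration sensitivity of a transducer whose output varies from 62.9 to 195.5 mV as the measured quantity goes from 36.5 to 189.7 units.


Sensitivity = (y2 - y1) / (x2 - x1).
S = (195.5 - 62.9) / (189.7 - 36.5)
S = 132.6 / 153.2
S = 0.8655 mV/unit

0.8655 mV/unit


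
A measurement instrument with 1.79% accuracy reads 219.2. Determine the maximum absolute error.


Absolute error = (accuracy% / 100) * reading.
Error = (1.79 / 100) * 219.2
Error = 0.0179 * 219.2
Error = 3.9237

3.9237


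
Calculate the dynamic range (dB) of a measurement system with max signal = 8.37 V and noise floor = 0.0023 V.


Dynamic range = 20 * log10(Vmax / Vnoise).
DR = 20 * log10(8.37 / 0.0023)
DR = 20 * log10(3639.13)
DR = 71.22 dB

71.22 dB


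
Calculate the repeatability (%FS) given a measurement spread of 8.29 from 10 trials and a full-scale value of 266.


Repeatability = (spread / full scale) * 100%.
R = (8.29 / 266) * 100
R = 3.117 %FS

3.117 %FS


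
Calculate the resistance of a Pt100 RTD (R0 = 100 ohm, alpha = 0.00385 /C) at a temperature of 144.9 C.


The RTD equation: Rt = R0 * (1 + alpha * T).
Rt = 100 * (1 + 0.00385 * 144.9)
Rt = 100 * (1 + 0.557865)
Rt = 100 * 1.557865
Rt = 155.787 ohm

155.787 ohm


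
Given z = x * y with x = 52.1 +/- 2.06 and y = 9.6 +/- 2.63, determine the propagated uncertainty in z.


For a product z = x*y, the relative uncertainty is:
uz/z = sqrt((ux/x)^2 + (uy/y)^2)
Relative uncertainties: ux/x = 2.06/52.1 = 0.039539
uy/y = 2.63/9.6 = 0.273958
z = 52.1 * 9.6 = 500.2
uz = 500.2 * sqrt(0.039539^2 + 0.273958^2) = 138.443

138.443


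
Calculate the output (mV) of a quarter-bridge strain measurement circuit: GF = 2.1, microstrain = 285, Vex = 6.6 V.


Quarter bridge output: Vout = (GF * epsilon * Vex) / 4.
Vout = (2.1 * 285e-6 * 6.6) / 4
Vout = 0.0039501 / 4 V
Vout = 0.00098752 V = 0.9875 mV

0.9875 mV


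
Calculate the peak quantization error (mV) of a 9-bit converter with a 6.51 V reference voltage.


The maximum quantization error is +/- LSB/2.
LSB = Vref / 2^n = 6.51 / 512 = 0.01271484 V
Max error = LSB / 2 = 0.01271484 / 2 = 0.00635742 V
Max error = 6.3574 mV

6.3574 mV


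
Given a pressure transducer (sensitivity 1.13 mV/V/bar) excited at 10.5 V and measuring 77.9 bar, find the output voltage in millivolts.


Output = sensitivity * Vex * P.
Vout = 1.13 * 10.5 * 77.9
Vout = 11.865 * 77.9
Vout = 924.28 mV

924.28 mV


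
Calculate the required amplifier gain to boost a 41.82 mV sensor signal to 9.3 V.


Gain = Vout / Vin (converting to same units).
G = 9.3 V / 41.82 mV
G = 9300.0 mV / 41.82 mV
G = 222.38

222.38


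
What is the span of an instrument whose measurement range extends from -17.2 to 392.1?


Span = upper range - lower range.
Span = 392.1 - (-17.2)
Span = 409.3

409.3


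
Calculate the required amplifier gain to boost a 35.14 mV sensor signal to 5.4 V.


Gain = Vout / Vin (converting to same units).
G = 5.4 V / 35.14 mV
G = 5400.0 mV / 35.14 mV
G = 153.67

153.67


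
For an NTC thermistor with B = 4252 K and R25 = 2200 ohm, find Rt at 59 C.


NTC thermistor equation: Rt = R25 * exp(B * (1/T - 1/T25)).
T in Kelvin: 332.15 K, T25 = 298.15 K
1/T - 1/T25 = 1/332.15 - 1/298.15 = -0.00034333
B * (1/T - 1/T25) = 4252 * -0.00034333 = -1.4598
Rt = 2200 * exp(-1.4598) = 511.0 ohm

511.0 ohm


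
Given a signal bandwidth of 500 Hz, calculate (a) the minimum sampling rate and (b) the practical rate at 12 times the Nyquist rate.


By Nyquist theorem, fs_min = 2 * fmax.
fs_min = 2 * 500 = 1000 Hz
Practical rate = 12 * fs_min = 12 * 1000 = 12000 Hz

fs_min = 1000 Hz, fs_practical = 12000 Hz


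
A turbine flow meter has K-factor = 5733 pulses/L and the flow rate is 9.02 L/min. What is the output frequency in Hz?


Frequency = K * Q / 60 (converting L/min to L/s).
f = 5733 * 9.02 / 60
f = 51711.66 / 60
f = 861.86 Hz

861.86 Hz


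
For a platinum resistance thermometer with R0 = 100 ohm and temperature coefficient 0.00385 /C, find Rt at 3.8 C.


The RTD equation: Rt = R0 * (1 + alpha * T).
Rt = 100 * (1 + 0.00385 * 3.8)
Rt = 100 * (1 + 0.01463)
Rt = 100 * 1.01463
Rt = 101.463 ohm

101.463 ohm


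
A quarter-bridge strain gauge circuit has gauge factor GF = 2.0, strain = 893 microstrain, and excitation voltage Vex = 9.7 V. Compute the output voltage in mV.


Quarter bridge output: Vout = (GF * epsilon * Vex) / 4.
Vout = (2.0 * 893e-6 * 9.7) / 4
Vout = 0.0173242 / 4 V
Vout = 0.00433105 V = 4.331 mV

4.331 mV


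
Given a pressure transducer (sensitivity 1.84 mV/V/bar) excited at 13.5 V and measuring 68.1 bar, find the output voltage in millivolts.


Output = sensitivity * Vex * P.
Vout = 1.84 * 13.5 * 68.1
Vout = 24.84 * 68.1
Vout = 1691.6 mV

1691.6 mV


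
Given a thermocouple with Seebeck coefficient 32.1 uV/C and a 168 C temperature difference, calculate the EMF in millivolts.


The thermocouple output V = sensitivity * dT.
V = 32.1 uV/C * 168 C
V = 5392.8 uV
V = 5.393 mV

5.393 mV


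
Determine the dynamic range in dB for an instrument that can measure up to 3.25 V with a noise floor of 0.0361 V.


Dynamic range = 20 * log10(Vmax / Vnoise).
DR = 20 * log10(3.25 / 0.0361)
DR = 20 * log10(90.03)
DR = 39.09 dB

39.09 dB


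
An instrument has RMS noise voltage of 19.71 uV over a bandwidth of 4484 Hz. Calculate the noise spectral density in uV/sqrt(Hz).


Noise spectral density = Vrms / sqrt(BW).
NSD = 19.71 / sqrt(4484)
NSD = 19.71 / 66.9627
NSD = 0.2943 uV/sqrt(Hz)

0.2943 uV/sqrt(Hz)


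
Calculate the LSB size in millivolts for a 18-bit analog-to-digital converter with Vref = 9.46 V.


The resolution (LSB) of an ADC is Vref / 2^n.
LSB = 9.46 / 2^18
LSB = 9.46 / 262144
LSB = 3.609e-05 V = 0.03608704 mV

0.03608704 mV


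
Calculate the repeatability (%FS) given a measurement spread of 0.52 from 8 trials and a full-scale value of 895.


Repeatability = (spread / full scale) * 100%.
R = (0.52 / 895) * 100
R = 0.058 %FS

0.058 %FS


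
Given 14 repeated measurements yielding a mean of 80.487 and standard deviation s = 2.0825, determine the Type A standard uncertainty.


The standard uncertainty for Type A evaluation is u = s / sqrt(n).
u = 2.0825 / sqrt(14)
u = 2.0825 / 3.7417
u = 0.5566

0.5566


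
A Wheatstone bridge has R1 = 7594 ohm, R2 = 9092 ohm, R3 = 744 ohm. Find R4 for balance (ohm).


At balance: R1*R4 = R2*R3, so R4 = R2*R3/R1.
R4 = 9092 * 744 / 7594
R4 = 6764448 / 7594
R4 = 890.76 ohm

890.76 ohm


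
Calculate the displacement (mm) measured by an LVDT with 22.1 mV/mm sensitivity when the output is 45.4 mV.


Displacement = Vout / sensitivity.
d = 45.4 / 22.1
d = 2.054 mm

2.054 mm


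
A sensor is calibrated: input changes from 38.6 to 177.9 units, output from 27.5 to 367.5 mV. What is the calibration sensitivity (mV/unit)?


Sensitivity = (y2 - y1) / (x2 - x1).
S = (367.5 - 27.5) / (177.9 - 38.6)
S = 340.0 / 139.3
S = 2.4408 mV/unit

2.4408 mV/unit


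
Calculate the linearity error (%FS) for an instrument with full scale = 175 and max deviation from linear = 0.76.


Linearity error = (max deviation / full scale) * 100%.
Linearity = (0.76 / 175) * 100
Linearity = 0.434 %FS

0.434 %FS


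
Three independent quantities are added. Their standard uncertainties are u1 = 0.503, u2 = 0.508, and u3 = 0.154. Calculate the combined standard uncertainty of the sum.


For a sum of independent quantities, uc = sqrt(u1^2 + u2^2 + u3^2).
uc = sqrt(0.503^2 + 0.508^2 + 0.154^2)
uc = sqrt(0.253009 + 0.258064 + 0.023716)
uc = 0.7313

0.7313


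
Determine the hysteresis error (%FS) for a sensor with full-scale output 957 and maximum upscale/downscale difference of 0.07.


Hysteresis = (max difference / full scale) * 100%.
H = (0.07 / 957) * 100
H = 0.007 %FS

0.007 %FS


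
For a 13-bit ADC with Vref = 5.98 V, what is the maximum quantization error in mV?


The maximum quantization error is +/- LSB/2.
LSB = Vref / 2^n = 5.98 / 8192 = 0.00072998 V
Max error = LSB / 2 = 0.00072998 / 2 = 0.00036499 V
Max error = 0.365 mV

0.365 mV


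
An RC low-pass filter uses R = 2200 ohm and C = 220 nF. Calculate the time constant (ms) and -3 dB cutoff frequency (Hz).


Time constant: tau = R * C.
tau = 2200 * 2.20e-07 = 0.000484 s
tau = 0.484 ms
Cutoff frequency: fc = 1 / (2*pi*R*C).
fc = 1 / (2*pi*0.000484) = 328.83 Hz

tau = 0.484 ms, fc = 328.83 Hz


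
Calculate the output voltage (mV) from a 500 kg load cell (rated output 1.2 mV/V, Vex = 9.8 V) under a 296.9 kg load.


Vout = rated_output * Vex * (load / capacity).
Vout = 1.2 * 9.8 * (296.9 / 500)
Vout = 1.2 * 9.8 * 0.5938
Vout = 6.983 mV

6.983 mV


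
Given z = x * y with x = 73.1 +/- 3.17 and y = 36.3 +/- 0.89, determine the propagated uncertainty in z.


For a product z = x*y, the relative uncertainty is:
uz/z = sqrt((ux/x)^2 + (uy/y)^2)
Relative uncertainties: ux/x = 3.17/73.1 = 0.043365
uy/y = 0.89/36.3 = 0.024518
z = 73.1 * 36.3 = 2653.5
uz = 2653.5 * sqrt(0.043365^2 + 0.024518^2) = 132.189

132.189


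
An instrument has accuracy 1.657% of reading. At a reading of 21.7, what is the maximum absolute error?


Absolute error = (accuracy% / 100) * reading.
Error = (1.657 / 100) * 21.7
Error = 0.01657 * 21.7
Error = 0.3596

0.3596


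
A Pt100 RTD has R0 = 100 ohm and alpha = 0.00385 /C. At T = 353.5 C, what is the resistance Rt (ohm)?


The RTD equation: Rt = R0 * (1 + alpha * T).
Rt = 100 * (1 + 0.00385 * 353.5)
Rt = 100 * (1 + 1.360975)
Rt = 100 * 2.360975
Rt = 236.097 ohm

236.097 ohm


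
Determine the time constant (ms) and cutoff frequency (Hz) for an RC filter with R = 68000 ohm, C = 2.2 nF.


Time constant: tau = R * C.
tau = 68000 * 2.20e-09 = 0.0001496 s
tau = 0.1496 ms
Cutoff frequency: fc = 1 / (2*pi*R*C).
fc = 1 / (2*pi*0.0001496) = 1063.87 Hz

tau = 0.1496 ms, fc = 1063.87 Hz


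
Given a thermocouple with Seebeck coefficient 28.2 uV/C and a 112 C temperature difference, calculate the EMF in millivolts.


The thermocouple output V = sensitivity * dT.
V = 28.2 uV/C * 112 C
V = 3158.4 uV
V = 3.158 mV

3.158 mV


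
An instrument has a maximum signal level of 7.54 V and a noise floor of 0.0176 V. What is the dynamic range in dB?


Dynamic range = 20 * log10(Vmax / Vnoise).
DR = 20 * log10(7.54 / 0.0176)
DR = 20 * log10(428.41)
DR = 52.64 dB

52.64 dB


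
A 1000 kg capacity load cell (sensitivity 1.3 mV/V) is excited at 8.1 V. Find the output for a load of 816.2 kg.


Vout = rated_output * Vex * (load / capacity).
Vout = 1.3 * 8.1 * (816.2 / 1000)
Vout = 1.3 * 8.1 * 0.8162
Vout = 8.595 mV

8.595 mV


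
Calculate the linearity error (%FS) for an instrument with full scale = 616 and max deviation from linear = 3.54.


Linearity error = (max deviation / full scale) * 100%.
Linearity = (3.54 / 616) * 100
Linearity = 0.575 %FS

0.575 %FS


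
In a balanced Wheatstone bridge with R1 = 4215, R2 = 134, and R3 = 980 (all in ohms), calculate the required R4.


At balance: R1*R4 = R2*R3, so R4 = R2*R3/R1.
R4 = 134 * 980 / 4215
R4 = 131320 / 4215
R4 = 31.16 ohm

31.16 ohm


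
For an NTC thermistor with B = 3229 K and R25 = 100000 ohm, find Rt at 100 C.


NTC thermistor equation: Rt = R25 * exp(B * (1/T - 1/T25)).
T in Kelvin: 373.15 K, T25 = 298.15 K
1/T - 1/T25 = 1/373.15 - 1/298.15 = -0.00067413
B * (1/T - 1/T25) = 3229 * -0.00067413 = -2.1768
Rt = 100000 * exp(-2.1768) = 11340.8 ohm

11340.8 ohm


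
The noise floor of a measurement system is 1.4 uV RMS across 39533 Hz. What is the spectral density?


Noise spectral density = Vrms / sqrt(BW).
NSD = 1.4 / sqrt(39533)
NSD = 1.4 / 198.8291
NSD = 0.007 uV/sqrt(Hz)

0.007 uV/sqrt(Hz)


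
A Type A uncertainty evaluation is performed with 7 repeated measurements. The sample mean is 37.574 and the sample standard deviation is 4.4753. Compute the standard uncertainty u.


The standard uncertainty for Type A evaluation is u = s / sqrt(n).
u = 4.4753 / sqrt(7)
u = 4.4753 / 2.6458
u = 1.6915

1.6915


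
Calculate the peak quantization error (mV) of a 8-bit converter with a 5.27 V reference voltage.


The maximum quantization error is +/- LSB/2.
LSB = Vref / 2^n = 5.27 / 256 = 0.02058594 V
Max error = LSB / 2 = 0.02058594 / 2 = 0.01029297 V
Max error = 10.293 mV

10.293 mV


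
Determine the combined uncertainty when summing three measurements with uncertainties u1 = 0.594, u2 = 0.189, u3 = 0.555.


For a sum of independent quantities, uc = sqrt(u1^2 + u2^2 + u3^2).
uc = sqrt(0.594^2 + 0.189^2 + 0.555^2)
uc = sqrt(0.352836 + 0.035721 + 0.308025)
uc = 0.8346

0.8346


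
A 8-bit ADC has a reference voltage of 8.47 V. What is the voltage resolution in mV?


The resolution (LSB) of an ADC is Vref / 2^n.
LSB = 8.47 / 2^8
LSB = 8.47 / 256
LSB = 0.03308594 V = 33.0859375 mV

33.0859375 mV


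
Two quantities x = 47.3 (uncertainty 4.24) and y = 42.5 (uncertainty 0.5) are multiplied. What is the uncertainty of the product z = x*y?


For a product z = x*y, the relative uncertainty is:
uz/z = sqrt((ux/x)^2 + (uy/y)^2)
Relative uncertainties: ux/x = 4.24/47.3 = 0.089641
uy/y = 0.5/42.5 = 0.011765
z = 47.3 * 42.5 = 2010.2
uz = 2010.2 * sqrt(0.089641^2 + 0.011765^2) = 181.745

181.745


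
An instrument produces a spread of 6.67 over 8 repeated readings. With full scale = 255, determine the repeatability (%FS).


Repeatability = (spread / full scale) * 100%.
R = (6.67 / 255) * 100
R = 2.616 %FS

2.616 %FS


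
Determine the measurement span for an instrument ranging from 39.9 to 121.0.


Span = upper range - lower range.
Span = 121.0 - (39.9)
Span = 81.1

81.1


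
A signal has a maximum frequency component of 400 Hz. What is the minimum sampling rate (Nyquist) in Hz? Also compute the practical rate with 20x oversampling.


By Nyquist theorem, fs_min = 2 * fmax.
fs_min = 2 * 400 = 800 Hz
Practical rate = 20 * fs_min = 20 * 800 = 16000 Hz

fs_min = 800 Hz, fs_practical = 16000 Hz


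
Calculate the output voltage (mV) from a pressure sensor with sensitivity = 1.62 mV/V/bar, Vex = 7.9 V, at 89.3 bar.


Output = sensitivity * Vex * P.
Vout = 1.62 * 7.9 * 89.3
Vout = 12.798 * 89.3
Vout = 1142.86 mV

1142.86 mV


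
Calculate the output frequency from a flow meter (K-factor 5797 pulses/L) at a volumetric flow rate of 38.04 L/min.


Frequency = K * Q / 60 (converting L/min to L/s).
f = 5797 * 38.04 / 60
f = 220517.88 / 60
f = 3675.3 Hz

3675.3 Hz


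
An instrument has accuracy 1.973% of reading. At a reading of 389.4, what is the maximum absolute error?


Absolute error = (accuracy% / 100) * reading.
Error = (1.973 / 100) * 389.4
Error = 0.01973 * 389.4
Error = 7.6829

7.6829


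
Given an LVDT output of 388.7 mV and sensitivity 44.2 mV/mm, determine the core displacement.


Displacement = Vout / sensitivity.
d = 388.7 / 44.2
d = 8.794 mm

8.794 mm


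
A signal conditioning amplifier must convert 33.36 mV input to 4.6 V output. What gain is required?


Gain = Vout / Vin (converting to same units).
G = 4.6 V / 33.36 mV
G = 4600.0 mV / 33.36 mV
G = 137.89

137.89


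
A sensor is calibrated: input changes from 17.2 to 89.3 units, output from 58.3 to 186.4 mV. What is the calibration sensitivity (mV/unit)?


Sensitivity = (y2 - y1) / (x2 - x1).
S = (186.4 - 58.3) / (89.3 - 17.2)
S = 128.1 / 72.1
S = 1.7767 mV/unit

1.7767 mV/unit


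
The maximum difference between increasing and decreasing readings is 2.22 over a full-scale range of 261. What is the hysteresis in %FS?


Hysteresis = (max difference / full scale) * 100%.
H = (2.22 / 261) * 100
H = 0.851 %FS

0.851 %FS


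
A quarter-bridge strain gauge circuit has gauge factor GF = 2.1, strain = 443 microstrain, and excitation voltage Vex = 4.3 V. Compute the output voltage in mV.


Quarter bridge output: Vout = (GF * epsilon * Vex) / 4.
Vout = (2.1 * 443e-6 * 4.3) / 4
Vout = 0.00400029 / 4 V
Vout = 0.00100007 V = 1.0001 mV

1.0001 mV


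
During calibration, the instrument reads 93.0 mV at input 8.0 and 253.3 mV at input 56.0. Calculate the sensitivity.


Sensitivity = (y2 - y1) / (x2 - x1).
S = (253.3 - 93.0) / (56.0 - 8.0)
S = 160.3 / 48.0
S = 3.3396 mV/unit

3.3396 mV/unit


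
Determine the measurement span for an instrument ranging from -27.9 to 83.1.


Span = upper range - lower range.
Span = 83.1 - (-27.9)
Span = 111.0

111.0


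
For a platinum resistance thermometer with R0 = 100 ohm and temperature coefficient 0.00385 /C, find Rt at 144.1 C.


The RTD equation: Rt = R0 * (1 + alpha * T).
Rt = 100 * (1 + 0.00385 * 144.1)
Rt = 100 * (1 + 0.554785)
Rt = 100 * 1.554785
Rt = 155.478 ohm

155.478 ohm


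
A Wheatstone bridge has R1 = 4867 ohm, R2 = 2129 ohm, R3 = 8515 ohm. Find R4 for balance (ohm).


At balance: R1*R4 = R2*R3, so R4 = R2*R3/R1.
R4 = 2129 * 8515 / 4867
R4 = 18128435 / 4867
R4 = 3724.77 ohm

3724.77 ohm


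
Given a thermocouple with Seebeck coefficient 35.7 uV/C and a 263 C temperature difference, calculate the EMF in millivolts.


The thermocouple output V = sensitivity * dT.
V = 35.7 uV/C * 263 C
V = 9389.1 uV
V = 9.389 mV

9.389 mV


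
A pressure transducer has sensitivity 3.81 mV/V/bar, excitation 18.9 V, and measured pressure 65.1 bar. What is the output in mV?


Output = sensitivity * Vex * P.
Vout = 3.81 * 18.9 * 65.1
Vout = 72.009 * 65.1
Vout = 4687.79 mV

4687.79 mV


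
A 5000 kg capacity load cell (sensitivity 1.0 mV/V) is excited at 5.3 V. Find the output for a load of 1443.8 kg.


Vout = rated_output * Vex * (load / capacity).
Vout = 1.0 * 5.3 * (1443.8 / 5000)
Vout = 1.0 * 5.3 * 0.28876
Vout = 1.53 mV

1.53 mV


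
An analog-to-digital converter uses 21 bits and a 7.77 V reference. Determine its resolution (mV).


The resolution (LSB) of an ADC is Vref / 2^n.
LSB = 7.77 / 2^21
LSB = 7.77 / 2097152
LSB = 3.71e-06 V = 0.00370502 mV

0.00370502 mV


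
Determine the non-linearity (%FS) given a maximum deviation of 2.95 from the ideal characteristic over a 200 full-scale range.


Linearity error = (max deviation / full scale) * 100%.
Linearity = (2.95 / 200) * 100
Linearity = 1.475 %FS

1.475 %FS


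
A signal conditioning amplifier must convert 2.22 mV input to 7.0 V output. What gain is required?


Gain = Vout / Vin (converting to same units).
G = 7.0 V / 2.22 mV
G = 7000.0 mV / 2.22 mV
G = 3153.15

3153.15


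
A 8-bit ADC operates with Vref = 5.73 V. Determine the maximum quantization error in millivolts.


The maximum quantization error is +/- LSB/2.
LSB = Vref / 2^n = 5.73 / 256 = 0.02238281 V
Max error = LSB / 2 = 0.02238281 / 2 = 0.01119141 V
Max error = 11.1914 mV

11.1914 mV


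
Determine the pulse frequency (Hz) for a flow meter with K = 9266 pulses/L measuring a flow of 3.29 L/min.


Frequency = K * Q / 60 (converting L/min to L/s).
f = 9266 * 3.29 / 60
f = 30485.14 / 60
f = 508.09 Hz

508.09 Hz


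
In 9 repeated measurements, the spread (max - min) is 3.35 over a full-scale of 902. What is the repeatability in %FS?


Repeatability = (spread / full scale) * 100%.
R = (3.35 / 902) * 100
R = 0.371 %FS

0.371 %FS


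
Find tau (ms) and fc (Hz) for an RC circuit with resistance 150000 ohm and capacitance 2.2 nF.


Time constant: tau = R * C.
tau = 150000 * 2.20e-09 = 0.00033 s
tau = 0.33 ms
Cutoff frequency: fc = 1 / (2*pi*R*C).
fc = 1 / (2*pi*0.00033) = 482.29 Hz

tau = 0.33 ms, fc = 482.29 Hz


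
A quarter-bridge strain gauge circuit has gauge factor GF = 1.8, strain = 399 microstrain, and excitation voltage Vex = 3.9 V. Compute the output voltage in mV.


Quarter bridge output: Vout = (GF * epsilon * Vex) / 4.
Vout = (1.8 * 399e-6 * 3.9) / 4
Vout = 0.00280098 / 4 V
Vout = 0.00070024 V = 0.7002 mV

0.7002 mV


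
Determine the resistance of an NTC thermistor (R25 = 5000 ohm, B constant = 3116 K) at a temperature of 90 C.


NTC thermistor equation: Rt = R25 * exp(B * (1/T - 1/T25)).
T in Kelvin: 363.15 K, T25 = 298.15 K
1/T - 1/T25 = 1/363.15 - 1/298.15 = -0.00060033
B * (1/T - 1/T25) = 3116 * -0.00060033 = -1.8706
Rt = 5000 * exp(-1.8706) = 770.1 ohm

770.1 ohm


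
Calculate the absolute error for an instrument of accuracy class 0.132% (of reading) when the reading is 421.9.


Absolute error = (accuracy% / 100) * reading.
Error = (0.132 / 100) * 421.9
Error = 0.00132 * 421.9
Error = 0.5569

0.5569


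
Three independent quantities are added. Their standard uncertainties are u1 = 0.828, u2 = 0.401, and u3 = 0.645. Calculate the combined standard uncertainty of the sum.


For a sum of independent quantities, uc = sqrt(u1^2 + u2^2 + u3^2).
uc = sqrt(0.828^2 + 0.401^2 + 0.645^2)
uc = sqrt(0.685584 + 0.160801 + 0.416025)
uc = 1.1236

1.1236


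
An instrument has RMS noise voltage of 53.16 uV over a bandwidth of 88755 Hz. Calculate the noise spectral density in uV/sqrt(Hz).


Noise spectral density = Vrms / sqrt(BW).
NSD = 53.16 / sqrt(88755)
NSD = 53.16 / 297.9178
NSD = 0.1784 uV/sqrt(Hz)

0.1784 uV/sqrt(Hz)


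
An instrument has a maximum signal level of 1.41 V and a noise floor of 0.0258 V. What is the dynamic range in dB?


Dynamic range = 20 * log10(Vmax / Vnoise).
DR = 20 * log10(1.41 / 0.0258)
DR = 20 * log10(54.65)
DR = 34.75 dB

34.75 dB


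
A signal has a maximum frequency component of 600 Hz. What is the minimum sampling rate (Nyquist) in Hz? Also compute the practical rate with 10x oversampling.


By Nyquist theorem, fs_min = 2 * fmax.
fs_min = 2 * 600 = 1200 Hz
Practical rate = 10 * fs_min = 10 * 1200 = 12000 Hz

fs_min = 1200 Hz, fs_practical = 12000 Hz


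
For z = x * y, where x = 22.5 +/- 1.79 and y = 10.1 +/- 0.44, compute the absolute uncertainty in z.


For a product z = x*y, the relative uncertainty is:
uz/z = sqrt((ux/x)^2 + (uy/y)^2)
Relative uncertainties: ux/x = 1.79/22.5 = 0.079556
uy/y = 0.44/10.1 = 0.043564
z = 22.5 * 10.1 = 227.2
uz = 227.2 * sqrt(0.079556^2 + 0.043564^2) = 20.612

20.612


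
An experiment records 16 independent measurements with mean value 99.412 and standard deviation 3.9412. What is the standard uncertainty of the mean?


The standard uncertainty for Type A evaluation is u = s / sqrt(n).
u = 3.9412 / sqrt(16)
u = 3.9412 / 4.0
u = 0.9853

0.9853


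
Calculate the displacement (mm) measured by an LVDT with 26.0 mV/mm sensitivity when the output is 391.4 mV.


Displacement = Vout / sensitivity.
d = 391.4 / 26.0
d = 15.054 mm

15.054 mm


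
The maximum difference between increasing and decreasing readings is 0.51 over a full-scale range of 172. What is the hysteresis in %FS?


Hysteresis = (max difference / full scale) * 100%.
H = (0.51 / 172) * 100
H = 0.297 %FS

0.297 %FS


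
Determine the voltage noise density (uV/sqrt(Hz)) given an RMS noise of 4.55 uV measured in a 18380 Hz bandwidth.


Noise spectral density = Vrms / sqrt(BW).
NSD = 4.55 / sqrt(18380)
NSD = 4.55 / 135.5729
NSD = 0.0336 uV/sqrt(Hz)

0.0336 uV/sqrt(Hz)


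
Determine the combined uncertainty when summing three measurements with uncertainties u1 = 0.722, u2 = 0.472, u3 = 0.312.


For a sum of independent quantities, uc = sqrt(u1^2 + u2^2 + u3^2).
uc = sqrt(0.722^2 + 0.472^2 + 0.312^2)
uc = sqrt(0.521284 + 0.222784 + 0.097344)
uc = 0.9173

0.9173


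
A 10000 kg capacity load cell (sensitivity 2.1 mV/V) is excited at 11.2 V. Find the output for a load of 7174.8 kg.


Vout = rated_output * Vex * (load / capacity).
Vout = 2.1 * 11.2 * (7174.8 / 10000)
Vout = 2.1 * 11.2 * 0.71748
Vout = 16.875 mV

16.875 mV


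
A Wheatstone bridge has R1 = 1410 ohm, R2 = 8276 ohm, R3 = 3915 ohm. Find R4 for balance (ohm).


At balance: R1*R4 = R2*R3, so R4 = R2*R3/R1.
R4 = 8276 * 3915 / 1410
R4 = 32400540 / 1410
R4 = 22979.11 ohm

22979.11 ohm


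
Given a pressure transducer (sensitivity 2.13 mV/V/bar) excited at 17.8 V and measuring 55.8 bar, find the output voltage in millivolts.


Output = sensitivity * Vex * P.
Vout = 2.13 * 17.8 * 55.8
Vout = 37.914 * 55.8
Vout = 2115.6 mV

2115.6 mV


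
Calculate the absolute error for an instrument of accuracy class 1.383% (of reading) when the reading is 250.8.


Absolute error = (accuracy% / 100) * reading.
Error = (1.383 / 100) * 250.8
Error = 0.01383 * 250.8
Error = 3.4686

3.4686


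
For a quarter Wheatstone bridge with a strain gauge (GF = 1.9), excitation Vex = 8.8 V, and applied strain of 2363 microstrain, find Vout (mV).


Quarter bridge output: Vout = (GF * epsilon * Vex) / 4.
Vout = (1.9 * 2363e-6 * 8.8) / 4
Vout = 0.03950936 / 4 V
Vout = 0.00987734 V = 9.8773 mV

9.8773 mV


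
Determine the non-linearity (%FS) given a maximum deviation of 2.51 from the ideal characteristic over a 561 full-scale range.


Linearity error = (max deviation / full scale) * 100%.
Linearity = (2.51 / 561) * 100
Linearity = 0.447 %FS

0.447 %FS


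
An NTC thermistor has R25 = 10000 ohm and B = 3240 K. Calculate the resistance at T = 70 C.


NTC thermistor equation: Rt = R25 * exp(B * (1/T - 1/T25)).
T in Kelvin: 343.15 K, T25 = 298.15 K
1/T - 1/T25 = 1/343.15 - 1/298.15 = -0.00043984
B * (1/T - 1/T25) = 3240 * -0.00043984 = -1.4251
Rt = 10000 * exp(-1.4251) = 2404.9 ohm

2404.9 ohm


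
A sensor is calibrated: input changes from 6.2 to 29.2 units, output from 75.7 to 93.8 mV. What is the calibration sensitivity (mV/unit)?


Sensitivity = (y2 - y1) / (x2 - x1).
S = (93.8 - 75.7) / (29.2 - 6.2)
S = 18.1 / 23.0
S = 0.787 mV/unit

0.787 mV/unit


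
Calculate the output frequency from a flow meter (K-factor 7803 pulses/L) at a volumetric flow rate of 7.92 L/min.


Frequency = K * Q / 60 (converting L/min to L/s).
f = 7803 * 7.92 / 60
f = 61799.76 / 60
f = 1030.0 Hz

1030.0 Hz


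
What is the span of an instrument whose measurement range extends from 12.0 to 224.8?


Span = upper range - lower range.
Span = 224.8 - (12.0)
Span = 212.8

212.8


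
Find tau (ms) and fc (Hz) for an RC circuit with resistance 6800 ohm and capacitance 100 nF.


Time constant: tau = R * C.
tau = 6800 * 1.00e-07 = 0.00068 s
tau = 0.68 ms
Cutoff frequency: fc = 1 / (2*pi*R*C).
fc = 1 / (2*pi*0.00068) = 234.05 Hz

tau = 0.68 ms, fc = 234.05 Hz


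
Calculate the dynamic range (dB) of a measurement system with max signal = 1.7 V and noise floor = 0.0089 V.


Dynamic range = 20 * log10(Vmax / Vnoise).
DR = 20 * log10(1.7 / 0.0089)
DR = 20 * log10(191.01)
DR = 45.62 dB

45.62 dB


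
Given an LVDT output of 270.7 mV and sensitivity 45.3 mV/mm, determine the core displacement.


Displacement = Vout / sensitivity.
d = 270.7 / 45.3
d = 5.976 mm

5.976 mm


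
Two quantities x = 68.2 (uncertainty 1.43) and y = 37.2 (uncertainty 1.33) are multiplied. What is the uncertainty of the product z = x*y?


For a product z = x*y, the relative uncertainty is:
uz/z = sqrt((ux/x)^2 + (uy/y)^2)
Relative uncertainties: ux/x = 1.43/68.2 = 0.020968
uy/y = 1.33/37.2 = 0.035753
z = 68.2 * 37.2 = 2537.0
uz = 2537.0 * sqrt(0.020968^2 + 0.035753^2) = 105.154

105.154
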